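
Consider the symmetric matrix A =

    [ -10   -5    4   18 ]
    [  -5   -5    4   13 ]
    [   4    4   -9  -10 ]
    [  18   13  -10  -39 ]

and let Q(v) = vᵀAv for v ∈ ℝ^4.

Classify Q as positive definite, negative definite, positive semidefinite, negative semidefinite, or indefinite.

Congruent diagonalization of A (simultaneous row and column reduction) yields pivots -10, -5/2, -29/5, -5/29.
Counting signs: 4 negative.
Hence Q is negative definite.

negative definite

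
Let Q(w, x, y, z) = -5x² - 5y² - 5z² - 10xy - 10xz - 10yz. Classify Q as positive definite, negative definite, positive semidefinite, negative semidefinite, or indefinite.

The symmetric matrix is A = [[0, 0, 0, 0], [0, -5, -5, -5], [0, -5, -5, -5], [0, -5, -5, -5]].
Applying the same elementary operations to the rows and columns of A produces a congruent diagonal matrix with entries 0, -5, 0, 0.
Counting signs: 1 negative, 3 zero.
Hence Q is negative semidefinite.

negative semidefinite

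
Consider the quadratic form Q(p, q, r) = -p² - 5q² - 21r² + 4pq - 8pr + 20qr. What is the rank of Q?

3

Write A = [[-1, 2, -4], [2, -5, 10], [-4, 10, -21]].
Symmetric row and column elimination reduces A to a congruent diagonal form with pivots -1, -1, -1.
So there are 3 negative pivots.
The rank is the number of nonzero pivots: 3.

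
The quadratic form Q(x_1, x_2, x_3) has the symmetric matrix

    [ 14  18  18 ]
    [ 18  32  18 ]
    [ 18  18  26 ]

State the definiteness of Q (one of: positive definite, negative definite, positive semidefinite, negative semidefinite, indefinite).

Congruent diagonalization of A (simultaneous row and column reduction) yields pivots 14, 62/7, -4/31.
That gives 2 positive, 1 negative pivots.
Hence Q is indefinite.

indefinite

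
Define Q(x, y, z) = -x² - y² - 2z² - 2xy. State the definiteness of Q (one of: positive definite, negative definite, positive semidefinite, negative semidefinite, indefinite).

negative semidefinite

The symmetric matrix is A = [[-1, -1, 0], [-1, -1, 0], [0, 0, -2]].
Congruent diagonalization of A (simultaneous row and column reduction) yields pivots -1, 0, -2.
Counting signs: 2 negative, 1 zero.
Hence Q is negative semidefinite.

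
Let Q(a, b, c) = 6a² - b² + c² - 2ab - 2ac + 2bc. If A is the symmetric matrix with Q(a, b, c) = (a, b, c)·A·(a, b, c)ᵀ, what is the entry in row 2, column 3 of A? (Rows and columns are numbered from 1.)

1

The coefficient of b·c in Q is 2. For a symmetric A this equals A[2,3] + A[3,2] = 2·A[2,3].
So A[2,3] = 2/2 = 1.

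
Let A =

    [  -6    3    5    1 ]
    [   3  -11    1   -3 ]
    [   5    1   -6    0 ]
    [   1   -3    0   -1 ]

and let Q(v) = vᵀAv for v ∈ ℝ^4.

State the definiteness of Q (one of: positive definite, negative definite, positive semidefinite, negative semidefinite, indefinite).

Row-reducing A symmetrically gives the diagonal entries -6, -19/2, -31/57, -5/31.
Counting signs: 4 negative.
Hence Q is negative definite.

negative definite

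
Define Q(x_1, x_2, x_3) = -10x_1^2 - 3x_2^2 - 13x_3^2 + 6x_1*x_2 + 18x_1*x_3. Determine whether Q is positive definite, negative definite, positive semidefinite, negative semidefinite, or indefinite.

negative definite

The symmetric matrix is A = [[-10, 3, 9], [3, -3, 0], [9, 0, -13]].
Row-reducing A symmetrically gives the diagonal entries -10, -21/10, -10/7.
So there are 3 negative pivots.
Hence Q is negative definite.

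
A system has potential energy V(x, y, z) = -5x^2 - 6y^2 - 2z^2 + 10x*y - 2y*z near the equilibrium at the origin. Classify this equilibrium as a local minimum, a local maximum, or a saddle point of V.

local maximum

The Hessian at the origin is H = [[-10, 10, 0], [10, -12, -2], [0, -2, -4]].
Congruent diagonalization of H (simultaneous row and column reduction) yields pivots -10, -2, -2.
Counting signs: 3 negative.
H is negative definite, so the origin is a strict local maximum.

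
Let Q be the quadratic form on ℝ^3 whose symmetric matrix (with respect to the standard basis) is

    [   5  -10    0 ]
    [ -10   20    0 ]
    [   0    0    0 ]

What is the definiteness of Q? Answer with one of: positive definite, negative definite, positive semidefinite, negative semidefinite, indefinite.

positive semidefinite

Applying the same elementary operations to the rows and columns of A produces a congruent diagonal matrix with entries 5, 0, 0.
That gives 1 positive, 2 zero pivots.
Hence Q is positive semidefinite.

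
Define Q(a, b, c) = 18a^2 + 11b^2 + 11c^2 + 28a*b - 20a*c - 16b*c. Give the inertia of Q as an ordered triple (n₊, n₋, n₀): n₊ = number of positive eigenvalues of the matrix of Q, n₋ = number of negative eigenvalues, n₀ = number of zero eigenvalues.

The associated matrix is A = [[18, 14, -10], [14, 11, -8], [-10, -8, 11]].
Symmetric row and column elimination reduces A to a congruent diagonal form with pivots 18, 1/9, 5.
That gives 3 positive pivots.

(3, 0, 0)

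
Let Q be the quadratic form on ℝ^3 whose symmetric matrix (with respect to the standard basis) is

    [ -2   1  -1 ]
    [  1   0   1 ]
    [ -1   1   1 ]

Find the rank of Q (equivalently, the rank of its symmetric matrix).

Row-reducing A symmetrically gives the diagonal entries -2, 1/2, 1.
Counting signs: 2 positive, 1 negative.
The rank is the number of nonzero pivots: 3.

3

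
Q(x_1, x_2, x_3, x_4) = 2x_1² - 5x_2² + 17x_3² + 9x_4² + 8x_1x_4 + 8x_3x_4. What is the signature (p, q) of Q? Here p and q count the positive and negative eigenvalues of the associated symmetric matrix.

The symmetric matrix is A = [[2, 0, 0, 4], [0, -5, 0, 0], [0, 0, 17, 4], [4, 0, 4, 9]].
Symmetric row and column elimination reduces A to a congruent diagonal form with pivots 2, -5, 17, 1/17.
So there are 3 positive, 1 negative pivots.

(3, 1)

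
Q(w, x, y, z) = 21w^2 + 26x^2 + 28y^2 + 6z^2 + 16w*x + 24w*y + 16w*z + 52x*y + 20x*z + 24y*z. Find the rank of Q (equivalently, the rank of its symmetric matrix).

4

Write A = [[21, 8, 12, 8], [8, 26, 26, 10], [12, 26, 28, 12], [8, 10, 12, 6]].
Row-reducing A symmetrically gives the diagonal entries 21, 482/21, 274/241, 10/137.
So there are 4 positive pivots.
The rank is the number of nonzero pivots: 4.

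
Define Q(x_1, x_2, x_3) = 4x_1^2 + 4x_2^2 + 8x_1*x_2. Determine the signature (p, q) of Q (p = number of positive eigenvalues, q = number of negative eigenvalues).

(1, 0)

Write A = [[4, 4, 0], [4, 4, 0], [0, 0, 0]].
Congruent diagonalization of A (simultaneous row and column reduction) yields pivots 4, 0, 0.
Counting signs: 1 positive, 2 zero.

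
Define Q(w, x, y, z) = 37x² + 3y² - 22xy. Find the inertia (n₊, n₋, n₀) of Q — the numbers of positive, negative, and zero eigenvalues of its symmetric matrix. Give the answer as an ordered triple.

(1, 1, 2)

The associated matrix is A = [[0, 0, 0, 0], [0, 37, -11, 0], [0, -11, 3, 0], [0, 0, 0, 0]].
Symmetric row and column elimination reduces A to a congruent diagonal form with pivots 0, 37, -10/37, 0.
So there are 1 positive, 1 negative, 2 zero pivots.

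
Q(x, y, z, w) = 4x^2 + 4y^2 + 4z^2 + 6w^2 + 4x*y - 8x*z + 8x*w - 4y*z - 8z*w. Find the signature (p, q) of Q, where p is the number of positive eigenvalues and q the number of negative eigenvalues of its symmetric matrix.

(3, 0)

The associated matrix is A = [[4, 2, -4, 4], [2, 4, -2, 0], [-4, -2, 4, -4], [4, 0, -4, 6]].
Symmetric row and column elimination reduces A to a congruent diagonal form with pivots 4, 3, 0, 2/3.
So there are 3 positive, 1 zero pivots.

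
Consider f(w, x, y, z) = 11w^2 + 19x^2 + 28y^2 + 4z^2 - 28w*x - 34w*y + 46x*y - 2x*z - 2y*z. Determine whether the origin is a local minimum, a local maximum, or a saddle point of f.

The Hessian at the origin is H = [[22, -28, -34, 0], [-28, 38, 46, -2], [-34, 46, 56, -2], [0, -2, -2, 8]].
Applying the same elementary operations to the rows and columns of H produces a congruent diagonal matrix with entries 22, 26/11, 4/13, 6.
So there are 4 positive pivots.
H is positive definite, so the origin is a strict local minimum.

local minimum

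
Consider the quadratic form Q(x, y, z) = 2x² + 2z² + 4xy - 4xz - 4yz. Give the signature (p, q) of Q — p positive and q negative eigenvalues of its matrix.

(1, 1)

Write A = [[2, 2, -2], [2, 0, -2], [-2, -2, 2]].
Applying the same elementary operations to the rows and columns of A produces a congruent diagonal matrix with entries 2, -2, 0.
Counting signs: 1 positive, 1 negative, 1 zero.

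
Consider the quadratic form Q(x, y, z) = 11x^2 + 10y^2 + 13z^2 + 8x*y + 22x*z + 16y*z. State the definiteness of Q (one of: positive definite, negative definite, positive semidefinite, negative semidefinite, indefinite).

positive definite

The symmetric matrix of Q is A = [[11, 4, 11], [4, 10, 8], [11, 8, 13]].
Leading principal minors: Δ_1 = 11, Δ_2 = 94, Δ_3 = 12.
All leading principal minors are positive, so by Sylvester's criterion Q is positive definite.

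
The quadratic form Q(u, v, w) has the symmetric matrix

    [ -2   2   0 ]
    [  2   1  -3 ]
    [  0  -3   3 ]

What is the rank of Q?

Row-reducing A symmetrically gives the diagonal entries -2, 3, 0.
Counting signs: 1 positive, 1 negative, 1 zero.
The rank is the number of nonzero pivots: 2.

2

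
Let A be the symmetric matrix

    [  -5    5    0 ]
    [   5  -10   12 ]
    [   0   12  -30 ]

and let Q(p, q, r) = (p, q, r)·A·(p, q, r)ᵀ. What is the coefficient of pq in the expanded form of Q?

The coefficient of pq is A[1,2] + A[2,1] = 2·5 = 10.

10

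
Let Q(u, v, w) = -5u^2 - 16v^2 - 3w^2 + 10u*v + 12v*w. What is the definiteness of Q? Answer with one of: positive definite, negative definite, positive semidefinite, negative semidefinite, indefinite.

indefinite

The associated matrix is A = [[-5, 5, 0], [5, -16, 6], [0, 6, -3]].
Applying the same elementary operations to the rows and columns of A produces a congruent diagonal matrix with entries -5, -11, 3/11.
Counting signs: 1 positive, 2 negative.
Hence Q is indefinite.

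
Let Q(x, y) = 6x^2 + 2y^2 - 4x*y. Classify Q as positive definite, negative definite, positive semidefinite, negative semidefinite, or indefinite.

positive definite

The associated matrix is A = [[6, -2], [-2, 2]].
Symmetric row and column elimination reduces A to a congruent diagonal form with pivots 6, 4/3.
Counting signs: 2 positive.
Hence Q is positive definite.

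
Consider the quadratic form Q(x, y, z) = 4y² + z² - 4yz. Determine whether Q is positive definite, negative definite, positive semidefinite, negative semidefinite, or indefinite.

positive semidefinite

The symmetric matrix is A = [[0, 0, 0], [0, 4, -2], [0, -2, 1]].
Applying the same elementary operations to the rows and columns of A produces a congruent diagonal matrix with entries 0, 4, 0.
That gives 1 positive, 2 zero pivots.
Hence Q is positive semidefinite.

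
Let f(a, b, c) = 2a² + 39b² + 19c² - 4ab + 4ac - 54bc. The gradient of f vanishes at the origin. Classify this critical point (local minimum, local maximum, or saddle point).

local minimum

The Hessian at the origin is H = [[4, -4, 4], [-4, 78, -54], [4, -54, 38]].
Row-reducing H symmetrically gives the diagonal entries 4, 74, 8/37.
So there are 3 positive pivots.
H is positive definite, so the origin is a strict local minimum.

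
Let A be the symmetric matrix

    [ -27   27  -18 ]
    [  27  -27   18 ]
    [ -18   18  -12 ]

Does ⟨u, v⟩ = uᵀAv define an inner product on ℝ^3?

Row-reducing A symmetrically gives the diagonal entries -27, 0, 0.
That gives 1 negative, 2 zero pivots.
Hence Q is negative semidefinite.
⟨·,·⟩ is an inner product exactly when A is positive definite.

no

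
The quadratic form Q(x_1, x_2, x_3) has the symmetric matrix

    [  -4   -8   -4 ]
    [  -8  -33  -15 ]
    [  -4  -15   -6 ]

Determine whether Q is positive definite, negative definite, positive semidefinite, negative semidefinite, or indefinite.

Symmetric row and column elimination reduces A to a congruent diagonal form with pivots -4, -17, 15/17.
Counting signs: 1 positive, 2 negative.
Hence Q is indefinite.

indefinite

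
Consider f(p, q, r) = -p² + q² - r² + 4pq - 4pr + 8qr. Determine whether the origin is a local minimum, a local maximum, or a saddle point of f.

The Hessian at the origin is H = [[-2, 4, -4], [4, 2, 8], [-4, 8, -2]].
Symmetric row and column elimination reduces H to a congruent diagonal form with pivots -2, 10, 6.
So there are 2 positive, 1 negative pivots.
H is indefinite, so the origin is a saddle point.

saddle point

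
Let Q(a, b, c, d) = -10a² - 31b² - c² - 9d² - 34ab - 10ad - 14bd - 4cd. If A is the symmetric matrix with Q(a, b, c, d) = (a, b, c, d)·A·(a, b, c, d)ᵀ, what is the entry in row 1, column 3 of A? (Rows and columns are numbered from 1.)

The coefficient of a·c in Q is 0. For a symmetric A this equals A[1,3] + A[3,1] = 2·A[1,3].
So A[1,3] = 0/2 = 0.

0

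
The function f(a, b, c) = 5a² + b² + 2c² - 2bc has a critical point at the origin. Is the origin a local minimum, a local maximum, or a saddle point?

The Hessian at the origin is H = [[10, 0, 0], [0, 2, -2], [0, -2, 4]].
Row-reducing H symmetrically gives the diagonal entries 10, 2, 2.
Counting signs: 3 positive.
H is positive definite, so the origin is a strict local minimum.

local minimum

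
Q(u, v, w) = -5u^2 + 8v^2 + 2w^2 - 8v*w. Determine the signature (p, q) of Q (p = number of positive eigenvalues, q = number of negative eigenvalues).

(1, 1)

The associated matrix is A = [[-5, 0, 0], [0, 8, -4], [0, -4, 2]].
Congruent diagonalization of A (simultaneous row and column reduction) yields pivots -5, 8, 0.
That gives 1 positive, 1 negative, 1 zero pivots.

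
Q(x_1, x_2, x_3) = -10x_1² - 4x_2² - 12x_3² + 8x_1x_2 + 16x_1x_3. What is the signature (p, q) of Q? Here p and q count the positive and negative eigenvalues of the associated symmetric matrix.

(0, 3)

The associated matrix is A = [[-10, 4, 8], [4, -4, 0], [8, 0, -12]].
Congruent diagonalization of A (simultaneous row and column reduction) yields pivots -10, -12/5, -4/3.
That gives 3 negative pivots.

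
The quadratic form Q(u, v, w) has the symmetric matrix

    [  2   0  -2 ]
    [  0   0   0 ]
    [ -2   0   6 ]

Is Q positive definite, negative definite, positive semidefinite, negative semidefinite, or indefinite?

Applying the same elementary operations to the rows and columns of A produces a congruent diagonal matrix with entries 2, 0, 4.
Counting signs: 2 positive, 1 zero.
Hence Q is positive semidefinite.

positive semidefinite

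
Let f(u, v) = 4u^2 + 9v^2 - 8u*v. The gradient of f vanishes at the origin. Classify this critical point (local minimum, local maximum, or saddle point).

local minimum

The Hessian at the origin is H = [[8, -8], [-8, 18]].
det H = 8·18 − (-8)² = 80 > 0 and H[1,1] = 8 > 0, so H is positive definite.
Therefore the origin is a local minimum.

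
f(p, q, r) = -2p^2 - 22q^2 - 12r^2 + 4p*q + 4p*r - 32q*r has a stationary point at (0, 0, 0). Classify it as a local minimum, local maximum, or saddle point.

local maximum

The Hessian at the origin is H = [[-4, 4, 4], [4, -44, -32], [4, -32, -24]].
Applying the same elementary operations to the rows and columns of H produces a congruent diagonal matrix with entries -4, -40, -2/5.
So there are 3 negative pivots.
H is negative definite, so the origin is a strict local maximum.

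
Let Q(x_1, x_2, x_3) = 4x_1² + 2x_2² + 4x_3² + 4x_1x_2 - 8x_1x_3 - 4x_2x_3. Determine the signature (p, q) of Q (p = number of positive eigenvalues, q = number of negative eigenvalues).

The associated matrix is A = [[4, 2, -4], [2, 2, -2], [-4, -2, 4]].
Symmetric row and column elimination reduces A to a congruent diagonal form with pivots 4, 1, 0.
That gives 2 positive, 1 zero pivots.

(2, 0)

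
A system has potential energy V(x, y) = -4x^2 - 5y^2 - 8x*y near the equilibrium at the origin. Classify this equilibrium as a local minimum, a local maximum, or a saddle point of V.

local maximum

The Hessian at the origin is H = [[-8, -8], [-8, -10]].
det H = -8·-10 − (-8)² = 16 > 0 and H[1,1] = -8 < 0, so H is negative definite.
Therefore the origin is a local maximum.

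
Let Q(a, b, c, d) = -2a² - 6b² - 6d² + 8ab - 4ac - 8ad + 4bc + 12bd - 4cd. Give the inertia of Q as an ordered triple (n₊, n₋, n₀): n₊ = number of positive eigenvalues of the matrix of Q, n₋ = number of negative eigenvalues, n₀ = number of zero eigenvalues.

The associated matrix is A = [[-2, 4, -2, -4], [4, -6, 2, 6], [-2, 2, 0, -2], [-4, 6, -2, -6]].
Symmetric row and column elimination reduces A to a congruent diagonal form with pivots -2, 2, 0, 0.
So there are 1 positive, 1 negative, 2 zero pivots.

(1, 1, 2)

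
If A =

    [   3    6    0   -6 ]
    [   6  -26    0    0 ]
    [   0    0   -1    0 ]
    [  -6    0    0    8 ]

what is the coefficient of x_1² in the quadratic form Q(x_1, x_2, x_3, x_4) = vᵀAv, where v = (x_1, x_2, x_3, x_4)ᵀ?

The coefficient of x_1² is the diagonal entry A[1,1] = 3.

3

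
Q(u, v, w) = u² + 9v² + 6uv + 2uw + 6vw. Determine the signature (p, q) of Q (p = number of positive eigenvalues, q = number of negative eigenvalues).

(1, 1)

The associated matrix is A = [[1, 3, 1], [3, 9, 3], [1, 3, 0]].
Row-reducing A symmetrically gives the diagonal entries 1, 0, -1.
So there are 1 positive, 1 negative, 1 zero pivots.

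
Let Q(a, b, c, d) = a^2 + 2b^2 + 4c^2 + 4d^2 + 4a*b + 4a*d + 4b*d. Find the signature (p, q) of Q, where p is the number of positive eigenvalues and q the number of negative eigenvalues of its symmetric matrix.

The symmetric matrix is A = [[1, 2, 0, 2], [2, 2, 0, 2], [0, 0, 4, 0], [2, 2, 0, 4]].
Applying the same elementary operations to the rows and columns of A produces a congruent diagonal matrix with entries 1, -2, 4, 2.
Counting signs: 3 positive, 1 negative.

(3, 1)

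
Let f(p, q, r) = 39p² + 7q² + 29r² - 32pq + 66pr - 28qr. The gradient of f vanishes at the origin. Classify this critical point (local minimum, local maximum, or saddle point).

local minimum

The Hessian at the origin is H = [[78, -32, 66], [-32, 14, -28], [66, -28, 58]].
Applying the same elementary operations to the rows and columns of H produces a congruent diagonal matrix with entries 78, 34/39, 20/17.
Counting signs: 3 positive.
H is positive definite, so the origin is a strict local minimum.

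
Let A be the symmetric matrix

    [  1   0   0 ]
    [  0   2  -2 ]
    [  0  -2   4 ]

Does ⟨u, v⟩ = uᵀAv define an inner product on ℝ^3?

Leading principal minors: Δ_1 = 1, Δ_2 = 2, Δ_3 = 4.
All leading principal minors are positive, so by Sylvester's criterion Q is positive definite.
⟨·,·⟩ is an inner product exactly when A is positive definite.

yes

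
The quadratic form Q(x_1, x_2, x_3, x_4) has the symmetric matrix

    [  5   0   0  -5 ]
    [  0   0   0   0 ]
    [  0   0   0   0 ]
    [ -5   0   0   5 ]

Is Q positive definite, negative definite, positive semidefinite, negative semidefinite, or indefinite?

positive semidefinite

Symmetric row and column elimination reduces A to a congruent diagonal form with pivots 5, 0, 0, 0.
So there are 1 positive, 3 zero pivots.
Hence Q is positive semidefinite.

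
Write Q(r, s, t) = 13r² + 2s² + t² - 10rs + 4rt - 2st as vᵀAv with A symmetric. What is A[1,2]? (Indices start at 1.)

The coefficient of r·s in Q is -10. For a symmetric A this equals A[1,2] + A[2,1] = 2·A[1,2].
So A[1,2] = -10/2 = -5.

-5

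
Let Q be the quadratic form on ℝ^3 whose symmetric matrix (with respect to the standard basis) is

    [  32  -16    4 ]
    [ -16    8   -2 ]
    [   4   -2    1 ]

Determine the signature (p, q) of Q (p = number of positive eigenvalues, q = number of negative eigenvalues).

(2, 0)

Symmetric row and column elimination reduces A to a congruent diagonal form with pivots 32, 0, 1/2.
Counting signs: 2 positive, 1 zero.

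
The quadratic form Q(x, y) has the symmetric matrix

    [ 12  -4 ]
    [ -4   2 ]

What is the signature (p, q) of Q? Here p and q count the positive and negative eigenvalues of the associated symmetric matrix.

(2, 0)

Congruent diagonalization of A (simultaneous row and column reduction) yields pivots 12, 2/3.
So there are 2 positive pivots.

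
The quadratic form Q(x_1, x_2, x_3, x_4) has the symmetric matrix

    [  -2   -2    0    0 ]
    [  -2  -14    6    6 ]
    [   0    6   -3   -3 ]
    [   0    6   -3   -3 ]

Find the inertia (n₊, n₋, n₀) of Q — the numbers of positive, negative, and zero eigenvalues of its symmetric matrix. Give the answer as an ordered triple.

(0, 2, 2)

Applying the same elementary operations to the rows and columns of A produces a congruent diagonal matrix with entries -2, -12, 0, 0.
Counting signs: 2 negative, 2 zero.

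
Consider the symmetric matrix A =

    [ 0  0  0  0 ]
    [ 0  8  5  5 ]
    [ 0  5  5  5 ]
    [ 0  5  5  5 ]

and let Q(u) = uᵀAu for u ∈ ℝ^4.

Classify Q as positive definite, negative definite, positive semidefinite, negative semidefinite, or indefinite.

Congruent diagonalization of A (simultaneous row and column reduction) yields pivots 0, 8, 15/8, 0.
So there are 2 positive, 2 zero pivots.
Hence Q is positive semidefinite.

positive semidefinite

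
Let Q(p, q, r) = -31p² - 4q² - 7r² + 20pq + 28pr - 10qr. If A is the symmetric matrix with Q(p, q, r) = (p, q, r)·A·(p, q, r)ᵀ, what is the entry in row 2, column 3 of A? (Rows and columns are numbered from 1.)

-5

The coefficient of q·r in Q is -10. For a symmetric A this equals A[2,3] + A[3,2] = 2·A[2,3].
So A[2,3] = -10/2 = -5.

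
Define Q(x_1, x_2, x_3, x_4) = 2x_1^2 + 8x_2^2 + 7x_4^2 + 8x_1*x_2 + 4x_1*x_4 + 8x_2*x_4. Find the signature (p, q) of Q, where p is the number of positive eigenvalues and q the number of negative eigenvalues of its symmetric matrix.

The associated matrix is A = [[2, 4, 0, 2], [4, 8, 0, 4], [0, 0, 0, 0], [2, 4, 0, 7]].
Symmetric row and column elimination reduces A to a congruent diagonal form with pivots 2, 0, 0, 5.
That gives 2 positive, 2 zero pivots.

(2, 0)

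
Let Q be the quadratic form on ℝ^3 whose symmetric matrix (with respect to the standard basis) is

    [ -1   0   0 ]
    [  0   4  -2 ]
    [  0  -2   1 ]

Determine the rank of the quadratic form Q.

Applying the same elementary operations to the rows and columns of A produces a congruent diagonal matrix with entries -1, 4, 0.
So there are 1 positive, 1 negative, 1 zero pivots.
The rank is the number of nonzero pivots: 2.

2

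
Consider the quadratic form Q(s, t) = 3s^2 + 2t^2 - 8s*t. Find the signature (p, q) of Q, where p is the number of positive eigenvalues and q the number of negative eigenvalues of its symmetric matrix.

Write A = [[3, -4], [-4, 2]].
Applying the same elementary operations to the rows and columns of A produces a congruent diagonal matrix with entries 3, -10/3.
Counting signs: 1 positive, 1 negative.

(1, 1)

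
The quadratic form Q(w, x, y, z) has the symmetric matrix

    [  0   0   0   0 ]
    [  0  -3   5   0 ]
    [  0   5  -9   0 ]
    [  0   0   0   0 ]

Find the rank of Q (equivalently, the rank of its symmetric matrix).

2

Row-reducing A symmetrically gives the diagonal entries 0, -3, -2/3, 0.
So there are 2 negative, 2 zero pivots.
The rank is the number of nonzero pivots: 2.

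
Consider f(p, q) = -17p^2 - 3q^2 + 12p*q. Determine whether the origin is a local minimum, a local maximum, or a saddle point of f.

local maximum

The Hessian at the origin is H = [[-34, 12], [12, -6]].
det H = -34·-6 − (12)² = 60 > 0 and H[1,1] = -34 < 0, so H is negative definite.
Therefore the origin is a local maximum.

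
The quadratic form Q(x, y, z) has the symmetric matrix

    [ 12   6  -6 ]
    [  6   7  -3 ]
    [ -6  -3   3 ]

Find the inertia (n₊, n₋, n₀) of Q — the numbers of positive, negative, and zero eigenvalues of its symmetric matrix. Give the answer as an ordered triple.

Applying the same elementary operations to the rows and columns of A produces a congruent diagonal matrix with entries 12, 4, 0.
That gives 2 positive, 1 zero pivots.

(2, 0, 1)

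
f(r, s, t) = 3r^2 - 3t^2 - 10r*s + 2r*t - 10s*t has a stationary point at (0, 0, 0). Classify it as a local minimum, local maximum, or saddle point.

saddle point

The Hessian at the origin is H = [[6, -10, 2], [-10, 0, -10], [2, -10, -6]].
Row-reducing H symmetrically gives the diagonal entries 6, -50/3, -4.
That gives 1 positive, 2 negative pivots.
H is indefinite, so the origin is a saddle point.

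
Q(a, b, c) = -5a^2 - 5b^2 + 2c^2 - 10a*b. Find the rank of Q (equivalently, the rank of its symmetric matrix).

The symmetric matrix is A = [[-5, -5, 0], [-5, -5, 0], [0, 0, 2]].
Applying the same elementary operations to the rows and columns of A produces a congruent diagonal matrix with entries -5, 0, 2.
Counting signs: 1 positive, 1 negative, 1 zero.
The rank is the number of nonzero pivots: 2.

2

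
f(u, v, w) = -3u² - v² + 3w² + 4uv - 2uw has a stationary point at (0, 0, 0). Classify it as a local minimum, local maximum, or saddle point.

saddle point

The Hessian at the origin is H = [[-6, 4, -2], [4, -2, 0], [-2, 0, 6]].
Congruent diagonalization of H (simultaneous row and column reduction) yields pivots -6, 2/3, 4.
That gives 2 positive, 1 negative pivots.
H is indefinite, so the origin is a saddle point.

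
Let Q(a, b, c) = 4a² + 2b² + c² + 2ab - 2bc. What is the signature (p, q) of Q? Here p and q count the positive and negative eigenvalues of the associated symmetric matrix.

The associated matrix is A = [[4, 1, 0], [1, 2, -1], [0, -1, 1]].
Row-reducing A symmetrically gives the diagonal entries 4, 7/4, 3/7.
Counting signs: 3 positive.

(3, 0)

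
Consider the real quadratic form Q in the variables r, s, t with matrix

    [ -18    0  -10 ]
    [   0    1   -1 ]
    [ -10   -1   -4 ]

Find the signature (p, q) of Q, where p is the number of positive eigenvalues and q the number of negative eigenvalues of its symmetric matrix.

(2, 1)

An LDLᵀ factorisation of A has diagonal entries -18, 1, 5/9.
So there are 2 positive, 1 negative pivots.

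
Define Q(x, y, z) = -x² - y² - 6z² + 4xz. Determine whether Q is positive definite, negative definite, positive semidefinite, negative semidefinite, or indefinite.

The symmetric matrix of Q is A = [[-1, 0, 2], [0, -1, 0], [2, 0, -6]].
Leading principal minors: Δ_1 = -1, Δ_2 = 1, Δ_3 = -2.
The signs alternate starting with Δ_1 < 0, so by Sylvester's criterion Q is negative definite.

negative definite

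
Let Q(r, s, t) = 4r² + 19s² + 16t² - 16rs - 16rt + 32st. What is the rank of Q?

The associated matrix is A = [[4, -8, -8], [-8, 19, 16], [-8, 16, 16]].
Applying the same elementary operations to the rows and columns of A produces a congruent diagonal matrix with entries 4, 3, 0.
So there are 2 positive, 1 zero pivots.
The rank is the number of nonzero pivots: 2.

2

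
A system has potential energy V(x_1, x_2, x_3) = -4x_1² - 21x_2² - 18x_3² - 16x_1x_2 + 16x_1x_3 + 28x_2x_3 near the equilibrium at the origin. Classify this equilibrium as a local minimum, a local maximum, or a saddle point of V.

The Hessian at the origin is H = [[-8, -16, 16], [-16, -42, 28], [16, 28, -36]].
Row-reducing H symmetrically gives the diagonal entries -8, -10, -12/5.
So there are 3 negative pivots.
H is negative definite, so the origin is a strict local maximum.

local maximum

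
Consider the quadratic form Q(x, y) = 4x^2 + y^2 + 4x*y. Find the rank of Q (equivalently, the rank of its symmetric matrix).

Write A = [[4, 2], [2, 1]].
Row-reducing A symmetrically gives the diagonal entries 4, 0.
Counting signs: 1 positive, 1 zero.
The rank is the number of nonzero pivots: 1.

1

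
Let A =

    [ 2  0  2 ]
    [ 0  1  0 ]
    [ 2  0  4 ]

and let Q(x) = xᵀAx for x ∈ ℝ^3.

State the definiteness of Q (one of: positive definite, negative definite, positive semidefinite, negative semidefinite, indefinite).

Congruent diagonalization of A (simultaneous row and column reduction) yields pivots 2, 1, 2.
So there are 3 positive pivots.
Hence Q is positive definite.

positive definite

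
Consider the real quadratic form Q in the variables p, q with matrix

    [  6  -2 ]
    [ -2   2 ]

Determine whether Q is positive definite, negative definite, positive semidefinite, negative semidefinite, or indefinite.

Leading principal minors: Δ_1 = 6, Δ_2 = 8.
All leading principal minors are positive, so by Sylvester's criterion Q is positive definite.

positive definite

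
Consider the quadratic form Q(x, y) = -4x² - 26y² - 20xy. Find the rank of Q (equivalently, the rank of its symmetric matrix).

Write A = [[-4, -10], [-10, -26]].
Congruent diagonalization of A (simultaneous row and column reduction) yields pivots -4, -1.
So there are 2 negative pivots.
The rank is the number of nonzero pivots: 2.

2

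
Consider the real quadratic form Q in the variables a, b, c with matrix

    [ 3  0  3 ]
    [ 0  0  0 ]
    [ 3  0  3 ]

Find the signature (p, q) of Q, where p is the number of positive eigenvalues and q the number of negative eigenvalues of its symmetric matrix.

Row-reducing A symmetrically gives the diagonal entries 3, 0, 0.
So there are 1 positive, 2 zero pivots.

(1, 0)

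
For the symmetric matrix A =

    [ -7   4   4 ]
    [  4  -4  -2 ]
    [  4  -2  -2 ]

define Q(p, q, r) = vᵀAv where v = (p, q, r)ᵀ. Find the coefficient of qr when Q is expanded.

The coefficient of qr is A[2,3] + A[3,2] = 2·(-2) = -4.

-4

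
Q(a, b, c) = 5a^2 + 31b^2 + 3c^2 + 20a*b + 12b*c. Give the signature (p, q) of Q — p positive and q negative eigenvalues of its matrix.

(2, 1)

Write A = [[5, 10, 0], [10, 31, 6], [0, 6, 3]].
Row-reducing A symmetrically gives the diagonal entries 5, 11, -3/11.
So there are 2 positive, 1 negative pivots.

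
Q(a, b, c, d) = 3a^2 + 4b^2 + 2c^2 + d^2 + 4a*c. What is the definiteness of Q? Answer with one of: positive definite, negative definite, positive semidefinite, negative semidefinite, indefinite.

The symmetric matrix is A = [[3, 0, 2, 0], [0, 4, 0, 0], [2, 0, 2, 0], [0, 0, 0, 1]].
Row-reducing A symmetrically gives the diagonal entries 3, 4, 2/3, 1.
That gives 4 positive pivots.
Hence Q is positive definite.

positive definite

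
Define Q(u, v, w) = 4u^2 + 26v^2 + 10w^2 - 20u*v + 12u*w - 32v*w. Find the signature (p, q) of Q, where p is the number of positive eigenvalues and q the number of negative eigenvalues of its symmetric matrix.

Write A = [[4, -10, 6], [-10, 26, -16], [6, -16, 10]].
Symmetric row and column elimination reduces A to a congruent diagonal form with pivots 4, 1, 0.
So there are 2 positive, 1 zero pivots.

(2, 0)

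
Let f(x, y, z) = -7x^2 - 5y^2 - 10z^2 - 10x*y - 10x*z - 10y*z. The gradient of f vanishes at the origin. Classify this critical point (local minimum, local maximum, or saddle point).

local maximum

The Hessian at the origin is H = [[-14, -10, -10], [-10, -10, -10], [-10, -10, -20]].
Symmetric row and column elimination reduces H to a congruent diagonal form with pivots -14, -20/7, -10.
That gives 3 negative pivots.
H is negative definite, so the origin is a strict local maximum.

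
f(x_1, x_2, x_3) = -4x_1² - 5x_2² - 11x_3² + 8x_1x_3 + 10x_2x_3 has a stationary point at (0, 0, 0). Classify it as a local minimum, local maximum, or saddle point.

local maximum

The Hessian at the origin is H = [[-8, 0, 8], [0, -10, 10], [8, 10, -22]].
An LDLᵀ factorisation of H has diagonal entries -8, -10, -4.
Counting signs: 3 negative.
H is negative definite, so the origin is a strict local maximum.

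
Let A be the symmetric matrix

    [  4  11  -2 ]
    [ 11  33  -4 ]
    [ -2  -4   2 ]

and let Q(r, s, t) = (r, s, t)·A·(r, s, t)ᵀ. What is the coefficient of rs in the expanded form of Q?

The coefficient of rs is A[1,2] + A[2,1] = 2·11 = 22.

22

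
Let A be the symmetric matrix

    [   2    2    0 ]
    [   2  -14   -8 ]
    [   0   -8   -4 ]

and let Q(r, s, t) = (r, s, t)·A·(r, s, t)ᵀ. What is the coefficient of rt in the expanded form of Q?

The coefficient of rt is A[1,3] + A[3,1] = 2·0 = 0.

0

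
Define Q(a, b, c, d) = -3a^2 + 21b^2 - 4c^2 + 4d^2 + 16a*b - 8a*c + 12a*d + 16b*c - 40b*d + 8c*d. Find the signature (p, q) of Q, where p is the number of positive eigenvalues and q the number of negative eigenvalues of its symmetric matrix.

The associated matrix is A = [[-3, 8, -4, 6], [8, 21, 8, -20], [-4, 8, -4, 4], [6, -20, 4, 4]].
Row-reducing A symmetrically gives the diagonal entries -3, 127/3, 148/127, 4/37.
So there are 3 positive, 1 negative pivots.

(3, 1)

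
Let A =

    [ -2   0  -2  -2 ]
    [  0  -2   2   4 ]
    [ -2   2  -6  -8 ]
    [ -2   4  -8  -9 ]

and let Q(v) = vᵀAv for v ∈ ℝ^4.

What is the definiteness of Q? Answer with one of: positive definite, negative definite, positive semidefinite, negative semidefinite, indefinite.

Applying the same elementary operations to the rows and columns of A produces a congruent diagonal matrix with entries -2, -2, -2, 3.
Counting signs: 1 positive, 3 negative.
Hence Q is indefinite.

indefinite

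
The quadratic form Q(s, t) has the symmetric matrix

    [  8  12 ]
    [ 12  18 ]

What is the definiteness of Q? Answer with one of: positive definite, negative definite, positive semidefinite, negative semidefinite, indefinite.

For the 2×2 matrix [[8, 12], [12, 18]]: det = 8·18 − (12)² = 0, trace = 26.
det = 0 so one eigenvalue is zero; the form is semidefinite with the sign of the trace.

positive semidefinite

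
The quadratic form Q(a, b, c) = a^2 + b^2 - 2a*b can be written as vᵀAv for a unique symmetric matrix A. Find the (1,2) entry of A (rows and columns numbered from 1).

-1

The coefficient of a·b in Q is -2. For a symmetric A this equals A[1,2] + A[2,1] = 2·A[1,2].
So A[1,2] = -2/2 = -1.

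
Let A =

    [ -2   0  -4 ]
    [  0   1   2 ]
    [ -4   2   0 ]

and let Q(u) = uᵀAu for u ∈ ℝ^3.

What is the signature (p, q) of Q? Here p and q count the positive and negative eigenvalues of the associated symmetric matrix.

(2, 1)

Congruent diagonalization of A (simultaneous row and column reduction) yields pivots -2, 1, 4.
That gives 2 positive, 1 negative pivots.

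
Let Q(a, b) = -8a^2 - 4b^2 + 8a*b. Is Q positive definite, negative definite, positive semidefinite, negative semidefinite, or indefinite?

negative definite

The associated matrix is A = [[-8, 4], [4, -4]].
Applying the same elementary operations to the rows and columns of A produces a congruent diagonal matrix with entries -8, -2.
Counting signs: 2 negative.
Hence Q is negative definite.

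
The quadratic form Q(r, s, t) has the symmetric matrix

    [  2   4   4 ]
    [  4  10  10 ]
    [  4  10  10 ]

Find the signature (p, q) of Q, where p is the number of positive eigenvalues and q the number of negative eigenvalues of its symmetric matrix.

Applying the same elementary operations to the rows and columns of A produces a congruent diagonal matrix with entries 2, 2, 0.
So there are 2 positive, 1 zero pivots.

(2, 0)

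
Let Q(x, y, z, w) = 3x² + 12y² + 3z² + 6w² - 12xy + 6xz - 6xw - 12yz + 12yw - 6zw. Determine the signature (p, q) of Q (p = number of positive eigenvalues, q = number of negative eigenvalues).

Write A = [[3, -6, 3, -3], [-6, 12, -6, 6], [3, -6, 3, -3], [-3, 6, -3, 6]].
Symmetric row and column elimination reduces A to a congruent diagonal form with pivots 3, 0, 0, 3.
So there are 2 positive, 2 zero pivots.

(2, 0)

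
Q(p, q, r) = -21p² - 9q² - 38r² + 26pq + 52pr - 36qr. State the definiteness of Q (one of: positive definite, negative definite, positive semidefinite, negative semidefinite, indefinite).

The symmetric matrix is A = [[-21, 13, 26], [13, -9, -18], [26, -18, -38]].
Symmetric row and column elimination reduces A to a congruent diagonal form with pivots -21, -20/21, -2.
Counting signs: 3 negative.
Hence Q is negative definite.

negative definite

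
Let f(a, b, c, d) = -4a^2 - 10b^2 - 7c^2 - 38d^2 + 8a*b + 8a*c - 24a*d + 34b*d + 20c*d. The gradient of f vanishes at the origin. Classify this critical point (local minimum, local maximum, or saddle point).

saddle point

The Hessian at the origin is H = [[-8, 8, 8, -24], [8, -20, 0, 34], [8, 0, -14, 20], [-24, 34, 20, -76]].
Applying the same elementary operations to the rows and columns of H produces a congruent diagonal matrix with entries -8, -12, -2/3, 15.
Counting signs: 1 positive, 3 negative.
H is indefinite, so the origin is a saddle point.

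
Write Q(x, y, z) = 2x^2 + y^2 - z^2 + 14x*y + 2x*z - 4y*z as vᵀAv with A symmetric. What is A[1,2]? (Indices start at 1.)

7

The coefficient of x·y in Q is 14. For a symmetric A this equals A[1,2] + A[2,1] = 2·A[1,2].
So A[1,2] = 14/2 = 7.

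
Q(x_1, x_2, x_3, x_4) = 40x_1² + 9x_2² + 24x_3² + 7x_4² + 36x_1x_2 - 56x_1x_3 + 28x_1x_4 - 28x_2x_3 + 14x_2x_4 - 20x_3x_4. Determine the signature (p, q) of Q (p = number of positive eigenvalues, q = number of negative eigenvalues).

(4, 0)

The symmetric matrix is A = [[40, 18, -28, 14], [18, 9, -14, 7], [-28, -14, 24, -10], [14, 7, -10, 7]].
Congruent diagonalization of A (simultaneous row and column reduction) yields pivots 40, 9/10, 20/9, 6/5.
Counting signs: 4 positive.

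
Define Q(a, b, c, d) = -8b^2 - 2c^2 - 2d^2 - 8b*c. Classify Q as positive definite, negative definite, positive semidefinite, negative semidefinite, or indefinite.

The associated matrix is A = [[0, 0, 0, 0], [0, -8, -4, 0], [0, -4, -2, 0], [0, 0, 0, -2]].
Congruent diagonalization of A (simultaneous row and column reduction) yields pivots 0, -8, 0, -2.
That gives 2 negative, 2 zero pivots.
Hence Q is negative semidefinite.

negative semidefinite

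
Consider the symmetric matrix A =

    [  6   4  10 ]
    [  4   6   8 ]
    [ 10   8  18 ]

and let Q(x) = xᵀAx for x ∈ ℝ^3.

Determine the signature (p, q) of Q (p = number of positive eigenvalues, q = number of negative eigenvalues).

(3, 0)

Row-reducing A symmetrically gives the diagonal entries 6, 10/3, 4/5.
That gives 3 positive pivots.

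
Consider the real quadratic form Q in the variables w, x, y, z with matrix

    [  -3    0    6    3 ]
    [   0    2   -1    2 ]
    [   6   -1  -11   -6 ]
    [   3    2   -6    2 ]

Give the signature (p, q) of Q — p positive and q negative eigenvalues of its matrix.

(3, 1)

Congruent diagonalization of A (simultaneous row and column reduction) yields pivots -3, 2, 1/2, 1.
So there are 3 positive, 1 negative pivots.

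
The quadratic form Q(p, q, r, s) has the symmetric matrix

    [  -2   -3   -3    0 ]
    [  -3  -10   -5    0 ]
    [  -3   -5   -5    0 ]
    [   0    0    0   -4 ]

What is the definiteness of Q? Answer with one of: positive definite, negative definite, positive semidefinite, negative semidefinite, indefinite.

negative definite

Leading principal minors: Δ_1 = -2, Δ_2 = 11, Δ_3 = -5, Δ_4 = 20.
The signs alternate starting with Δ_1 < 0, so by Sylvester's criterion Q is negative definite.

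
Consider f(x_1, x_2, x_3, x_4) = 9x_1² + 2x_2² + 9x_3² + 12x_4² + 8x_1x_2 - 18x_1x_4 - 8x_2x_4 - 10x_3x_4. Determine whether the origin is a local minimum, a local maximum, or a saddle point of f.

local minimum

The Hessian at the origin is H = [[18, 8, 0, -18], [8, 4, 0, -8], [0, 0, 18, -10], [-18, -8, -10, 24]].
Applying the same elementary operations to the rows and columns of H produces a congruent diagonal matrix with entries 18, 4/9, 18, 4/9.
So there are 4 positive pivots.
H is positive definite, so the origin is a strict local minimum.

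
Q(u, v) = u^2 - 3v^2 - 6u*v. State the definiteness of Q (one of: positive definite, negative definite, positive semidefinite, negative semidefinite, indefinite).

indefinite

The symmetric matrix of Q is [[1, -3], [-3, -3]].
For the 2×2 matrix [[1, -3], [-3, -3]]: det = 1·-3 − (-3)² = -12, trace = -2.
det < 0 so the eigenvalues have opposite signs; the form is indefinite.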